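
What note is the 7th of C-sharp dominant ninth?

B

Root of C-sharp dominant ninth = C-sharp. The 7th is a minor 7th: C-sharp up a minor 7th → B.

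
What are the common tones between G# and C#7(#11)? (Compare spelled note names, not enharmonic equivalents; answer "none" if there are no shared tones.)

G#

G#: G# B# D#
C#7(#11): C# E# G# B F##
Common to both → G#.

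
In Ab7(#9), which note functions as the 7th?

Gb

Ab7(#9) is built on Ab; its 7th is a minor 7th above the root.
A seventh above A uses the letter G, and the minor 7th above Ab is Gb.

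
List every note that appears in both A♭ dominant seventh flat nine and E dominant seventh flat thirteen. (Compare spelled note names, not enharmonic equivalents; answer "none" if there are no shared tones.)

C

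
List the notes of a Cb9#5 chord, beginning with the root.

Cb – Eb – G – Bbb – Db

Root Cb, quality dominant ninth sharp five:
Root: Cb
Major 3rd (3rd): Eb
Augmented 5th (5th): G
Minor 7th (7th): Bbb
Major 9th (9th): Db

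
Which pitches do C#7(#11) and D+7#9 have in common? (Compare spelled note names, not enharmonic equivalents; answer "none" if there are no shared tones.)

E#

C#7(#11) = C#, E#, G#, B, F##.
D+7#9 = D, F#, A#, C, E#.
Shared: E#.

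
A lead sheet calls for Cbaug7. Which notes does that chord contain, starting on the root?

Cbaug7: augmented seventh on Cb.
- root: Cb
- major 3rd: Eb
- augmented 5th: G
- minor 7th: Bbb

Cb – Eb – G – Bbb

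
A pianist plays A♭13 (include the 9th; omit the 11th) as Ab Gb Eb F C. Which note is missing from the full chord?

A♭13 = Ab, C, Eb, Gb, Bb, F. The voicing lacks the 9th (major 9th), Bb.

Bb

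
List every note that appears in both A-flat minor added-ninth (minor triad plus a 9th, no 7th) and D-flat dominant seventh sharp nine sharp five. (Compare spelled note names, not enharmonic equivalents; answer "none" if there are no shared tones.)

C-flat

A-flat minor added-ninth: A-flat C-flat E-flat B-flat
D-flat dominant seventh sharp nine sharp five: D-flat F A C-flat E
Common to both → C-flat.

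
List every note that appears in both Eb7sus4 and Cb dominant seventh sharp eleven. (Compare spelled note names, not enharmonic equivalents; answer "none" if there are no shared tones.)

E♭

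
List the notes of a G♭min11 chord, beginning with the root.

Gb, Bbb, Db, Fb, Ab, Cb

G♭min11 is a minor eleventh built on Gb.
Gb — root
Bbb — minor 3rd
Db — perfect 5th
Fb — minor 7th
Ab — major 9th
Cb — perfect 11th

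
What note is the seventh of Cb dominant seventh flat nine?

B-double-flat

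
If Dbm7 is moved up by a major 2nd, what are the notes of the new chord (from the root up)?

A major 2nd up from Db is Eb, so the new chord is Eb minor seventh.
Eb — root
Gb — minor 3rd
Bb — perfect 5th
Db — minor 7th

Eb – Gb – Bb – Db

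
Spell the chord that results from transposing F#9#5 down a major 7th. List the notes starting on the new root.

F# down a major 7th → G. New chord: G dominant ninth sharp five.
G — root
B — major 3rd
D# — augmented 5th
F — minor 7th
A — major 9th

G  B  D#  F  A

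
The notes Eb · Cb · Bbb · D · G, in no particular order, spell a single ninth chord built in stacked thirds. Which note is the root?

Stacking in thirds gives Cb – Eb – G – Bbb – D, so Cb is the root — Cb dominant seventh sharp nine sharp five.

Cb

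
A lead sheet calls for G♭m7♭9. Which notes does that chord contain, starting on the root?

Gb  Bbb  Db  Fb  Abb

G♭m7♭9: minor seventh flat nine on Gb.
Root: Gb
Minor 3rd (3rd): Bbb
Perfect 5th (5th): Db
Minor 7th (7th): Fb
Minor 9th (9th): Abb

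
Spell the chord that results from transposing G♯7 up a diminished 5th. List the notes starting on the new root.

D, F#, A, C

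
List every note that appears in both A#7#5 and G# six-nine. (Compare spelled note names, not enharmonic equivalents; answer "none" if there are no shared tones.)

A#  G#

A#7#5 = A#, C##, E##, G#.
G# six-nine = G#, B#, D#, E#, A#.
Shared: A#, G#.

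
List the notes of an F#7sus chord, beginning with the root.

F#, B, C#, E

Root F#, quality dominant seventh suspended fourth:
Root: F#
Perfect 4th (4th): B
Perfect 5th (5th): C#
Minor 7th (7th): E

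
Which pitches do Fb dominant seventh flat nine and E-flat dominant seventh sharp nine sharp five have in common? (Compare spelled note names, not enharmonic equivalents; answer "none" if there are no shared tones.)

Fb dominant seventh flat nine = F-flat, A-flat, C-flat, E-double-flat, G-double-flat.
E-flat dominant seventh sharp nine sharp five = E-flat, G, B, D-flat, F-sharp.
Shared: none.

none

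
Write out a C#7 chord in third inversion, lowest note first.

In root position, C#7 is C#–E#–G#–B.
Third inversion puts the seventh (B) in the bass.

B – C# – E# – G#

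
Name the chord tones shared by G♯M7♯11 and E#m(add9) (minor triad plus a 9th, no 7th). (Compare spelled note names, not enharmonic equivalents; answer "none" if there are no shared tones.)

G#  B#  F##

G♯M7♯11: G# B# D# F## C##
E#m(add9): E# G# B# F##
Common to both → G#, B#, F##.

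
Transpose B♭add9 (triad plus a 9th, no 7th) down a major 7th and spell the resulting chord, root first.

Cb  Eb  Gb  Db

Bb down a major 7th → Cb. New chord: Cb added-ninth.
Root: Cb
Major 3rd (3rd): Eb
Perfect 5th (5th): Gb
Major 9th (9th): Db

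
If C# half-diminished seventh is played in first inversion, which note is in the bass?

E

C# half-diminished seventh = C-sharp–E–G–B. First inversion → third in the bass = E.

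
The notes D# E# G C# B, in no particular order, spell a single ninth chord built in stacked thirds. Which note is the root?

Stacking in thirds gives C# – E# – G – B – D#, so C# is the root — C# dominant ninth flat five.

C#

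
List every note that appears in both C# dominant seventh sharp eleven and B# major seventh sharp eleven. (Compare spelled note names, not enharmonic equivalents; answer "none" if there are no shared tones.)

F-double-sharp

C# dominant seventh sharp eleven: C-sharp E-sharp G-sharp B F-double-sharp
B# major seventh sharp eleven: B-sharp D-double-sharp F-double-sharp A-double-sharp E-double-sharp
Common to both → F-double-sharp.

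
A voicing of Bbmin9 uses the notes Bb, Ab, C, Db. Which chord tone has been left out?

Bbmin9 = Bb, Db, F, Ab, C. The voicing lacks the 5th (perfect 5th), F.

F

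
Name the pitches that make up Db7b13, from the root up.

Db7b13 is a dominant seventh flat thirteen built on Db.
- root: Db
- major 3rd: F
- perfect 5th: Ab
- minor 7th: Cb
- minor 13th: Bbb

Db, F, Ab, Cb, Bbb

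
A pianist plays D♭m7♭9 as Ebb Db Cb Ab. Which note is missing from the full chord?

D♭m7♭9 = Db, Fb, Ab, Cb, Ebb. The voicing lacks the 3rd (minor 3rd), Fb.

Fb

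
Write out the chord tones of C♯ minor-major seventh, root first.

C♯ minor-major seventh is a minor-major seventh built on C-sharp.
C-sharp — root
E — minor 3rd
G-sharp — perfect 5th
B-sharp — major 7th

C-sharp  E  G-sharp  B-sharp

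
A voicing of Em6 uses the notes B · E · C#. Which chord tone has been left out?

Em6 = E, G, B, C#. The voicing lacks the 3rd (minor 3rd), G.

G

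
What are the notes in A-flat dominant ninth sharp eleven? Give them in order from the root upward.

Root A-flat, quality dominant ninth sharp eleven:
Root: A-flat
Major 3rd (3rd): C
Perfect 5th (5th): E-flat
Minor 7th (7th): G-flat
Major 9th (9th): B-flat
Augmented 11th (11th): D

A-flat – C – E-flat – G-flat – B-flat – D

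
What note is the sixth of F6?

D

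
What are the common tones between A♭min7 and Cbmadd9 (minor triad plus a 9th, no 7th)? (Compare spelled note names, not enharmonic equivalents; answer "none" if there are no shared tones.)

A♭min7: Ab Cb Eb Gb
Cbmadd9: Cb Ebb Gb Db
Common to both → Cb, Gb.

Cb  Gb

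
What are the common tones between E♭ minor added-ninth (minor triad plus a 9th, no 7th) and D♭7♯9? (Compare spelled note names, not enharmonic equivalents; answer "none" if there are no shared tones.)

E♭ minor added-ninth = Eb, Gb, Bb, F.
D♭7♯9 = Db, F, Ab, Cb, E.
Shared: F.

F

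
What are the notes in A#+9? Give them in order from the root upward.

A# C## E## G# B#

A#+9: dominant ninth sharp five on A#.
- root: A#
- major 3rd: C##
- augmented 5th: E##
- minor 7th: G#
- major 9th: B#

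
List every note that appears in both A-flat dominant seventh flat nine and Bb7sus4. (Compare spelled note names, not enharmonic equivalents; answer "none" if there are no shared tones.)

A-flat dominant seventh flat nine: Ab C Eb Gb Bbb
Bb7sus4: Bb Eb F Ab
Common to both → Ab, Eb.

Ab, Eb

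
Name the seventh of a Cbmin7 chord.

B𝄫

Root of Cbmin7 = C♭. The 7th is a minor 7th: C♭ up a minor 7th → B𝄫.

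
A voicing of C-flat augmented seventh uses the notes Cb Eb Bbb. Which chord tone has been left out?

G

C-flat augmented seventh = Cb, Eb, G, Bbb. The voicing lacks the 5th (augmented 5th), G.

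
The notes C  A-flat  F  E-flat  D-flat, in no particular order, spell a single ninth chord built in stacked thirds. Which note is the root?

D-flat

Stacking in thirds gives D-flat – F – A-flat – C – E-flat, so D-flat is the root — D-flat major ninth.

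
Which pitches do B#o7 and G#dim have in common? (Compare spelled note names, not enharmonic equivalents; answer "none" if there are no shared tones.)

none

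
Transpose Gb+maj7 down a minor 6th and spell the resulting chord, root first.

Bb D F# A

A minor 6th down from Gb is Bb, so the new chord is Bb augmented major seventh.
Root: Bb
Major 3rd (3rd): D
Augmented 5th (5th): F#
Major 7th (7th): A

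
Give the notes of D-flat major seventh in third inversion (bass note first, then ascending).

C, D-flat, F, A-flat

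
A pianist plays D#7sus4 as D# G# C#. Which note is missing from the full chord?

A#

D#7sus4 = D#, G#, A#, C#. The voicing lacks the 5th (perfect 5th), A#.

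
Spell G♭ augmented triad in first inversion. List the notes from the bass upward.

G♭ augmented triad = G-flat–B-flat–D; first inversion → third (B-flat) lowest.

B-flat, D, G-flat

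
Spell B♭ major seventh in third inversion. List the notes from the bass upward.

A Bb D F

In root position, B♭ major seventh is Bb–D–F–A.
Third inversion puts the seventh (A) in the bass.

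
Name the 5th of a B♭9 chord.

F

B♭9 is built on Bb; its 5th is a perfect 5th above the root.
A fifth above B uses the letter F, and the perfect 5th above Bb is F.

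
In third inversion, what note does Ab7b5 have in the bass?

Gb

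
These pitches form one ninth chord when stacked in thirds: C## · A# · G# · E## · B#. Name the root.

A#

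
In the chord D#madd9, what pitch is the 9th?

Root of D#madd9 = D#. The 9th is a major 9th: D# up a major 9th → E#.

E#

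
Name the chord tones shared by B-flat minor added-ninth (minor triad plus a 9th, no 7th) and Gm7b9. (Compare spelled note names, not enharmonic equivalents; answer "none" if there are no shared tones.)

Bb F

B-flat minor added-ninth: Bb Db F C
Gm7b9: G Bb D F Ab
Common to both → Bb, F.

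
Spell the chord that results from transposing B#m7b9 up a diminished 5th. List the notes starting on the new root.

F♯ – A – C♯ – E – G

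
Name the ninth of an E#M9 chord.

E#M9 is built on E♯; its 9th is a major 9th above the root.
A second above E uses the letter F, and the major 9th above E♯ is F𝄪.

F𝄪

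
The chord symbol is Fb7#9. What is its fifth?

C♭

Root of Fb7#9 = F♭. The 5th is a perfect 5th: F♭ up a perfect 5th → C♭.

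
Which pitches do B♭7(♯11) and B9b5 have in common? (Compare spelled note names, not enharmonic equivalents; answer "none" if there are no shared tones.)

F

B♭7(♯11) = Bb, D, F, Ab, E.
B9b5 = B, D#, F, A, C#.
Shared: F.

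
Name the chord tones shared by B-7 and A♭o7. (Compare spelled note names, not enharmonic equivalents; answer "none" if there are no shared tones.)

none

B-7: B D F# A
A♭o7: Ab Cb Ebb Gbb
Common to both → none.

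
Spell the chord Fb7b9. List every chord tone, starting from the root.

F♭ A♭ C♭ E𝄫 G𝄫

Fb7b9 is a dominant seventh flat nine built on F♭.
root → F♭
3rd (major 3rd) → A♭
5th (perfect 5th) → C♭
7th (minor 7th) → E𝄫
9th (minor 9th) → G𝄫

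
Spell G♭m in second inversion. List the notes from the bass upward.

Db – Gb – Bbb

G♭m = Gb–Bbb–Db; second inversion → fifth (Db) lowest.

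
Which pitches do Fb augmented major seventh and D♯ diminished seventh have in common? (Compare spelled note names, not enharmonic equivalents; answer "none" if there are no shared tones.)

C

Fb augmented major seventh: F-flat A-flat C E-flat
D♯ diminished seventh: D-sharp F-sharp A C
Common to both → C.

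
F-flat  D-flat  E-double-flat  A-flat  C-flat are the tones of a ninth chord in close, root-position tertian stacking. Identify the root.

Stacking in thirds gives D-flat – F-flat – A-flat – C-flat – E-double-flat, so D-flat is the root — D-flat minor seventh flat nine.

D-flat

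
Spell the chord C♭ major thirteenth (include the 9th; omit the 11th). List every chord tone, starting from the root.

C♭, E♭, G♭, B♭, D♭, A♭

C♭ major thirteenth is a major thirteenth built on C♭.
root → C♭
3rd (major 3rd) → E♭
5th (perfect 5th) → G♭
7th (major 7th) → B♭
9th (major 9th) → D♭
13th (major 13th) → A♭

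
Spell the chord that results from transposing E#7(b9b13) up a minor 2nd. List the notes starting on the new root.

F# – A# – C# – E – G – D

Transposed root: E# → F# (minor 2nd up). So we spell F# dominant seventh flat nine flat thirteen:
Root: F#
Major 3rd (3rd): A#
Perfect 5th (5th): C#
Minor 7th (7th): E
Minor 9th (9th): G
Minor 13th (13th): D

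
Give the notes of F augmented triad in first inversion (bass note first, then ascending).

F augmented triad = F–A–C-sharp; first inversion → third (A) lowest.

A  C-sharp  F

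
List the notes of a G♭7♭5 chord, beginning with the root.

Root Gb, quality dominant seventh flat five:
root → Gb
3rd (major 3rd) → Bb
5th (diminished 5th) → Dbb
7th (minor 7th) → Fb

Gb, Bb, Dbb, Fb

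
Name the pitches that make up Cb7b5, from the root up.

Cb7b5: dominant seventh flat five on C♭.
C♭ — root
E♭ — major 3rd
G𝄫 — diminished 5th
B𝄫 — minor 7th

C♭ – E♭ – G𝄫 – B𝄫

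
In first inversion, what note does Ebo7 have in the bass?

Ebo7 in root position is E♭–G♭–B𝄫–D𝄫.
First inversion places the third in the bass, which is G♭.

G♭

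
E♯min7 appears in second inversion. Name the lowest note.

E♯min7 = E#–G#–B#–D#. Second inversion → fifth in the bass = B#.

B#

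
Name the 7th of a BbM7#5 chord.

Root of BbM7#5 = Bb. The 7th is a major 7th: Bb up a major 7th → A.

A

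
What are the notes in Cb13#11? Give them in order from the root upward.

Cb13#11: dominant thirteenth sharp eleven on C♭.
C♭ — root
E♭ — major 3rd
G♭ — perfect 5th
B𝄫 — minor 7th
D♭ — major 9th
F — augmented 11th
A♭ — major 13th

C♭, E♭, G♭, B𝄫, D♭, F, A♭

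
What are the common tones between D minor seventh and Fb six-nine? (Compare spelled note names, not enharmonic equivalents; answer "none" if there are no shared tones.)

none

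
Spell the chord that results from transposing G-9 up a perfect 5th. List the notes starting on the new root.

D  F  A  C  E

A perfect 5th up from G is D, so the new chord is D minor ninth.
- root: D
- minor 3rd: F
- perfect 5th: A
- minor 7th: C
- major 9th: E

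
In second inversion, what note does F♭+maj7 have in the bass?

C

F♭+maj7 = Fb–Ab–C–Eb. Second inversion → fifth in the bass = C.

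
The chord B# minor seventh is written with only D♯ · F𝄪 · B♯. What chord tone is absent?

A♯

B# minor seventh = B♯, D♯, F𝄪, A♯. The voicing lacks the 7th (minor 7th), A♯.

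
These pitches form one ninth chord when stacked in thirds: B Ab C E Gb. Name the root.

Arranged so that each adjacent pair is a third by letter name: Ab – C – E – Gb – B.
The bottom of that stack, Ab, is the root (this is Ab dominant seventh sharp nine sharp five).

Ab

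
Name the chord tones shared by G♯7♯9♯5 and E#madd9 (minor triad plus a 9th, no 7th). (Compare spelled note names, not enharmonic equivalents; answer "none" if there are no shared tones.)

G♯7♯9♯5 = G#, B#, D##, F#, A##.
E#madd9 = E#, G#, B#, F##.
Shared: G#, B#.

G#  B#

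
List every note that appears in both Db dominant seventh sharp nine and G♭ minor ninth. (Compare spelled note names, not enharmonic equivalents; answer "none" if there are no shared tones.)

D-flat A-flat

Db dominant seventh sharp nine: D-flat F A-flat C-flat E
G♭ minor ninth: G-flat B-double-flat D-flat F-flat A-flat
Common to both → D-flat, A-flat.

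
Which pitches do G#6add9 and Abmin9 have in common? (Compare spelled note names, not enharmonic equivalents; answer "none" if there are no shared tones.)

none

G#6add9 = G♯, B♯, D♯, E♯, A♯.
Abmin9 = A♭, C♭, E♭, G♭, B♭.
Shared: none.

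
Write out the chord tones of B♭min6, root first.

B♭, D♭, F, G

B♭min6 is a minor sixth built on B♭.
- root: B♭
- minor 3rd: D♭
- perfect 5th: F
- major 6th: G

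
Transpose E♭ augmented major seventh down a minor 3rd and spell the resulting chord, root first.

C, E, G#, B

Eb down a minor 3rd → C. New chord: C augmented major seventh.
C — root
E — major 3rd
G# — augmented 5th
B — major 7th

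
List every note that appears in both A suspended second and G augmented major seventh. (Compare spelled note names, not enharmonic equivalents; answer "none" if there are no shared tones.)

A suspended second: A B E
G augmented major seventh: G B D-sharp F-sharp
Common to both → B.

B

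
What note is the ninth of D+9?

E

Root of D+9 = D. The 9th is a major 9th: D up a major 9th → E.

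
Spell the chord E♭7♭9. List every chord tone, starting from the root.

Eb  G  Bb  Db  Fb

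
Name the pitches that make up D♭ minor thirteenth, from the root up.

D♭ minor thirteenth is a minor thirteenth built on Db.
Root: Db
Minor 3rd (3rd): Fb
Perfect 5th (5th): Ab
Minor 7th (7th): Cb
Major 9th (9th): Eb
Perfect 11th (11th): Gb
Major 13th (13th): Bb

Db, Fb, Ab, Cb, Eb, Gb, Bb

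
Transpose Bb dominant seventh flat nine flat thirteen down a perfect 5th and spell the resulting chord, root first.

Eb, G, Bb, Db, Fb, Cb

A perfect 5th down from Bb is Eb, so the new chord is Eb dominant seventh flat nine flat thirteen.
Eb — root
G — major 3rd
Bb — perfect 5th
Db — minor 7th
Fb — minor 9th
Cb — minor 13th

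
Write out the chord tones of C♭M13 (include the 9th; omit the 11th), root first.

C♭M13 is a major thirteenth built on C♭.
C♭ — root
E♭ — major 3rd
G♭ — perfect 5th
B♭ — major 7th
D♭ — major 9th
A♭ — major 13th

C♭  E♭  G♭  B♭  D♭  A♭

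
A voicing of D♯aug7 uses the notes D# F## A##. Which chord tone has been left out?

D♯aug7 = D#, F##, A##, C#. The voicing lacks the 7th (minor 7th), C#.

C#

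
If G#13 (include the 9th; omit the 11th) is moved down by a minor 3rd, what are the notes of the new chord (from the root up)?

G# down a minor 3rd → E#. New chord: E# dominant thirteenth.
E# — root
G## — major 3rd
B# — perfect 5th
D# — minor 7th
F## — major 9th
C## — major 13th

E# – G## – B# – D# – F## – C##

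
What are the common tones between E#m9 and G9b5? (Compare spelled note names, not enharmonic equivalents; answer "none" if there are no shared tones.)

none

E#m9: E♯ G♯ B♯ D♯ F𝄪
G9b5: G B D♭ F A
Common to both → none.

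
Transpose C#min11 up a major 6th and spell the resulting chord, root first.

A# – C# – E# – G# – B# – D#

A major 6th up from C# is A#, so the new chord is A# minor eleventh.
Root: A#
Minor 3rd (3rd): C#
Perfect 5th (5th): E#
Minor 7th (7th): G#
Major 9th (9th): B#
Perfect 11th (11th): D#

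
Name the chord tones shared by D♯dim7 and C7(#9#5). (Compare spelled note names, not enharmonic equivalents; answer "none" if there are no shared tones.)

D# C

D♯dim7: D# F# A C
C7(#9#5): C E G# Bb D#
Common to both → D#, C.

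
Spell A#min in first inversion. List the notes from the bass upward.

C#, E#, A#

In root position, A#min is A#–C#–E#.
First inversion puts the third (C#) in the bass.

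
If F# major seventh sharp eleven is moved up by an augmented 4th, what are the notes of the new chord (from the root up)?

B-sharp D-double-sharp F-double-sharp A-double-sharp E-double-sharp

Transposed root: F-sharp → B-sharp (augmented 4th up). So we spell B-sharp major seventh sharp eleven:
- root: B-sharp
- major 3rd: D-double-sharp
- perfect 5th: F-double-sharp
- major 7th: A-double-sharp
- augmented 11th: E-double-sharp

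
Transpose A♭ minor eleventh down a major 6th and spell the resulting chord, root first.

Cb, Ebb, Gb, Bbb, Db, Fb

Transposed root: Ab → Cb (major 6th down). So we spell Cb minor eleventh:
Root: Cb
Minor 3rd (3rd): Ebb
Perfect 5th (5th): Gb
Minor 7th (7th): Bbb
Major 9th (9th): Db
Perfect 11th (11th): Fb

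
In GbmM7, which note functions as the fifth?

D♭

GbmM7 is built on G♭; its 5th is a perfect 5th above the root.
A fifth above G uses the letter D, and the perfect 5th above G♭ is D♭.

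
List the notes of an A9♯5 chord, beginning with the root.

A  C♯  E♯  G  B

A9♯5: dominant ninth sharp five on A.
Root: A
Major 3rd (3rd): C♯
Augmented 5th (5th): E♯
Minor 7th (7th): G
Major 9th (9th): B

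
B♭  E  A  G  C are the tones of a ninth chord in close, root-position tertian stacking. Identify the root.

A

Stacking in thirds gives A – C – E – G – B♭, so A is the root — A minor seventh flat nine.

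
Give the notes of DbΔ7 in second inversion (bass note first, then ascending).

In root position, DbΔ7 is Db–F–Ab–C.
Second inversion puts the fifth (Ab) in the bass.

Ab C Db F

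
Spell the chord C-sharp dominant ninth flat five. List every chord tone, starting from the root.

C-sharp dominant ninth flat five is a dominant ninth flat five built on C-sharp.
- root: C-sharp
- major 3rd: E-sharp
- diminished 5th: G
- minor 7th: B
- major 9th: D-sharp

C-sharp, E-sharp, G, B, D-sharp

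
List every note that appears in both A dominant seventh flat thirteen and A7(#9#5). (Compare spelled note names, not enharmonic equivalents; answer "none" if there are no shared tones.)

A  C#  G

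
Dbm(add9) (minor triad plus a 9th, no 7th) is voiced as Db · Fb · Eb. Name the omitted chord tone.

Ab

The full Dbm(add9) chord is Db, Fb, Ab, Eb.
Comparing with the voicing, the perfect 5th (5th) — Ab — is absent.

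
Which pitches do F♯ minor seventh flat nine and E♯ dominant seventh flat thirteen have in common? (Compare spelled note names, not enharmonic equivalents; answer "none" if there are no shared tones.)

F♯ minor seventh flat nine = F-sharp, A, C-sharp, E, G.
E♯ dominant seventh flat thirteen = E-sharp, G-double-sharp, B-sharp, D-sharp, C-sharp.
Shared: C-sharp.

C-sharp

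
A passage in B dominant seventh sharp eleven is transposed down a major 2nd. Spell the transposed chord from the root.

A, C-sharp, E, G, D-sharp

B down a major 2nd → A. New chord: A dominant seventh sharp eleven.
- root: A
- major 3rd: C-sharp
- perfect 5th: E
- minor 7th: G
- augmented 11th: D-sharp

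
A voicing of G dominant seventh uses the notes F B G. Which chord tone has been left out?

D

G dominant seventh = G, B, D, F. The voicing lacks the 5th (perfect 5th), D.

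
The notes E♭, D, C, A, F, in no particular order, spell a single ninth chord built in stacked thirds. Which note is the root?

D

Arranged so that each adjacent pair is a third by letter name: D – F – A – C – E♭.
The bottom of that stack, D, is the root (this is D minor seventh flat nine).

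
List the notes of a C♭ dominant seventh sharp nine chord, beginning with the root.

C♭ dominant seventh sharp nine: dominant seventh sharp nine on C-flat.
C-flat — root
E-flat — major 3rd
G-flat — perfect 5th
B-double-flat — minor 7th
D — augmented 9th

C-flat E-flat G-flat B-double-flat D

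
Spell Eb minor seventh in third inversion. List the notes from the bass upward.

D-flat, E-flat, G-flat, B-flat

In root position, Eb minor seventh is E-flat–G-flat–B-flat–D-flat.
Third inversion puts the seventh (D-flat) in the bass.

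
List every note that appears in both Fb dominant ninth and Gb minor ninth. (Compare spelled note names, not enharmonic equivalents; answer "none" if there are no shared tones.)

F-flat  A-flat  G-flat

Fb dominant ninth: F-flat A-flat C-flat E-double-flat G-flat
Gb minor ninth: G-flat B-double-flat D-flat F-flat A-flat
Common to both → F-flat, A-flat, G-flat.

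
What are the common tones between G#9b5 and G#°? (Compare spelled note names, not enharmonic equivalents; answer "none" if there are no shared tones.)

G# D

G#9b5: G# B# D F# A#
G#°: G# B D
Common to both → G#, D.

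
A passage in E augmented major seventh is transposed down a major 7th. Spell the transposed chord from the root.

F, A, C#, E

E down a major 7th → F. New chord: F augmented major seventh.
Root: F
Major 3rd (3rd): A
Augmented 5th (5th): C#
Major 7th (7th): E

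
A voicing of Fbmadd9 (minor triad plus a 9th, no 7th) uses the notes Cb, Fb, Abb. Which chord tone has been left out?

The full Fbmadd9 chord is Fb, Abb, Cb, Gb.
Comparing with the voicing, the major 9th (9th) — Gb — is absent.

Gb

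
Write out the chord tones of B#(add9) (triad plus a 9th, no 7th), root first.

Root B#, quality added-ninth:
Root: B#
Major 3rd (3rd): D##
Perfect 5th (5th): F##
Major 9th (9th): C##

B# D## F## C##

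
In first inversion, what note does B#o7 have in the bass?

D#

B#o7 = B#–D#–F#–A. First inversion → third in the bass = D#.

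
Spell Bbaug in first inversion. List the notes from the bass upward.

Bbaug = Bb–D–F#; first inversion → third (D) lowest.

D, F#, Bb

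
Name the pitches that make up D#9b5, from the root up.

D♯, F𝄪, A, C♯, E♯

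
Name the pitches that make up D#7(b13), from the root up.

D♯, F𝄪, A♯, C♯, B

D#7(b13): dominant seventh flat thirteen on D♯.
Root: D♯
Major 3rd (3rd): F𝄪
Perfect 5th (5th): A♯
Minor 7th (7th): C♯
Minor 13th (13th): B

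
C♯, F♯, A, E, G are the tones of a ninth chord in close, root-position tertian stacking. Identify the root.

Arranged so that each adjacent pair is a third by letter name: F♯ – A – C♯ – E – G.
The bottom of that stack, F♯, is the root (this is F♯ minor seventh flat nine).

F♯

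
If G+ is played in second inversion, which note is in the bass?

D#

G+ in root position is G–B–D#.
Second inversion places the fifth in the bass, which is D#.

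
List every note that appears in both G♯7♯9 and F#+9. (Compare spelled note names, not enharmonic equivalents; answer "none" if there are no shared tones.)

G#, F#

G♯7♯9: G# B# D# F# A##
F#+9: F# A# C## E G#
Common to both → G#, F#.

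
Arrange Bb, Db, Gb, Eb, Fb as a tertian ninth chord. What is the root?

Eb

Arranged so that each adjacent pair is a third by letter name: Eb – Gb – Bb – Db – Fb.
The bottom of that stack, Eb, is the root (this is Eb minor seventh flat nine).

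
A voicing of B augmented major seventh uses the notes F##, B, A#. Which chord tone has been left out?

D#

B augmented major seventh = B, D#, F##, A#. The voicing lacks the 3rd (major 3rd), D#.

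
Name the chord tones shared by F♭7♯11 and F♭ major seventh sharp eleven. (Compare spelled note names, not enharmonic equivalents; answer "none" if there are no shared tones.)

F♭7♯11: Fb Ab Cb Ebb Bb
F♭ major seventh sharp eleven: Fb Ab Cb Eb Bb
Common to both → Fb, Ab, Cb, Bb.

Fb, Ab, Cb, Bb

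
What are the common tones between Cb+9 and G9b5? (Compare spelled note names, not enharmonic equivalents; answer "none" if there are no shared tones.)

G, D♭

Cb+9: C♭ E♭ G B𝄫 D♭
G9b5: G B D♭ F A
Common to both → G, D♭.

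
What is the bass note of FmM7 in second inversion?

C

FmM7 in root position is F–Ab–C–E.
Second inversion places the fifth in the bass, which is C.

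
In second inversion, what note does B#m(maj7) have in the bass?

B#m(maj7) in root position is B#–D#–F##–A##.
Second inversion places the fifth in the bass, which is F##.

F##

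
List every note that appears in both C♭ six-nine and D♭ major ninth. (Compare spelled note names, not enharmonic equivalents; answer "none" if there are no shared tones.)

E-flat, A-flat, D-flat

C♭ six-nine: C-flat E-flat G-flat A-flat D-flat
D♭ major ninth: D-flat F A-flat C E-flat
Common to both → E-flat, A-flat, D-flat.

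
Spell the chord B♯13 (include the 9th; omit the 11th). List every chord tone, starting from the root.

B♯13: dominant thirteenth on B#.
B# — root
D## — major 3rd
F## — perfect 5th
A# — minor 7th
C## — major 9th
G## — major 13th

B#  D##  F##  A#  C##  G##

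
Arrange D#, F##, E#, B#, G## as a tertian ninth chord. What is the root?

E#

Stacking in thirds gives E# – G## – B# – D# – F##, so E# is the root — E# dominant ninth.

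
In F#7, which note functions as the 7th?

E

Root of F#7 = F#. The 7th is a minor 7th: F# up a minor 7th → E.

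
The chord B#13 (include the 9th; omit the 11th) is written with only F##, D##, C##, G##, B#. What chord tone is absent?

A#

The full B#13 chord is B#, D##, F##, A#, C##, G##.
Comparing with the voicing, the minor 7th (7th) — A# — is absent.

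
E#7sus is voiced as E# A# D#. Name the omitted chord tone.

The full E#7sus chord is E#, A#, B#, D#.
Comparing with the voicing, the perfect 5th (5th) — B# — is absent.

B#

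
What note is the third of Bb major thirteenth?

Root of Bb major thirteenth = B-flat. The 3rd is a major 3rd: B-flat up a major 3rd → D.

D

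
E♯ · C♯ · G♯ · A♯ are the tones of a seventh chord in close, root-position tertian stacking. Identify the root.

Arranged so that each adjacent pair is a third by letter name: A♯ – C♯ – E♯ – G♯.
The bottom of that stack, A♯, is the root (this is A♯ minor seventh).

A♯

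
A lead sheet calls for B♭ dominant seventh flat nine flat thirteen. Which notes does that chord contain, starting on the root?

B-flat, D, F, A-flat, C-flat, G-flat

B♭ dominant seventh flat nine flat thirteen: dominant seventh flat nine flat thirteen on B-flat.
B-flat — root
D — major 3rd
F — perfect 5th
A-flat — minor 7th
C-flat — minor 9th
G-flat — minor 13th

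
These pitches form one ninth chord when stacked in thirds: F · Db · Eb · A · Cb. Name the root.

Db

Arranged so that each adjacent pair is a third by letter name: Db – F – A – Cb – Eb.
The bottom of that stack, Db, is the root (this is Db dominant ninth sharp five).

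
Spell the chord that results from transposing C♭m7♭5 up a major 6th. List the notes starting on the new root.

Ab, Cb, Ebb, Gb

Transposed root: Cb → Ab (major 6th up). So we spell Ab half-diminished seventh:
root → Ab
3rd (minor 3rd) → Cb
5th (diminished 5th) → Ebb
7th (minor 7th) → Gb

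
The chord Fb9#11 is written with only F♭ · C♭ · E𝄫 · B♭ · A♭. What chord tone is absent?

The full Fb9#11 chord is F♭, A♭, C♭, E𝄫, G♭, B♭.
Comparing with the voicing, the major 9th (9th) — G♭ — is absent.

G♭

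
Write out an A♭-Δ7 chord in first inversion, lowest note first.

Cb Eb G Ab

A♭-Δ7 = Ab–Cb–Eb–G; first inversion → third (Cb) lowest.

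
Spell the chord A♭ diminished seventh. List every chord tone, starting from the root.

A-flat, C-flat, E-double-flat, G-double-flat

A♭ diminished seventh is a diminished seventh built on A-flat.
Root: A-flat
Minor 3rd (3rd): C-flat
Diminished 5th (5th): E-double-flat
Diminished 7th (7th): G-double-flat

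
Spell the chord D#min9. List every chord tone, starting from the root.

D#min9 is a minor ninth built on D#.
Root: D#
Minor 3rd (3rd): F#
Perfect 5th (5th): A#
Minor 7th (7th): C#
Major 9th (9th): E#

D#  F#  A#  C#  E#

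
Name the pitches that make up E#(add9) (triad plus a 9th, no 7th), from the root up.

E# G## B# F##

E#(add9): added-ninth on E#.
root → E#
3rd (major 3rd) → G##
5th (perfect 5th) → B#
9th (major 9th) → F##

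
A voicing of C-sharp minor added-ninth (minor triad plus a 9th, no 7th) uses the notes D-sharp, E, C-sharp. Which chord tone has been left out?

G-sharp

The full C-sharp minor added-ninth chord is C-sharp, E, G-sharp, D-sharp.
Comparing with the voicing, the perfect 5th (5th) — G-sharp — is absent.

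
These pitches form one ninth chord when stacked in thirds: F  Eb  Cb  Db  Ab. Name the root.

Db

Stacking in thirds gives Db – F – Ab – Cb – Eb, so Db is the root — Db dominant ninth.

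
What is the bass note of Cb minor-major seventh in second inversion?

Cb minor-major seventh = C-flat–E-double-flat–G-flat–B-flat. Second inversion → fifth in the bass = G-flat.

G-flat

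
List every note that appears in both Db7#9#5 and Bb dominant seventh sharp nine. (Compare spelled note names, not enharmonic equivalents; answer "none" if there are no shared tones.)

F

Db7#9#5: Db F A Cb E
Bb dominant seventh sharp nine: Bb D F Ab C#
Common to both → F.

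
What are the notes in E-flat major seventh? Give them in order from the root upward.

E-flat G B-flat D

Root E-flat, quality major seventh:
root → E-flat
3rd (major 3rd) → G
5th (perfect 5th) → B-flat
7th (major 7th) → D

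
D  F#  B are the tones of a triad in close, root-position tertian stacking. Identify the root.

Arranged so that each adjacent pair is a third by letter name: B – D – F#.
The bottom of that stack, B, is the root (this is B minor triad).

B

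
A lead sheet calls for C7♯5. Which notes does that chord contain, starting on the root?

C7♯5: augmented seventh on C.
- root: C
- major 3rd: E
- augmented 5th: G♯
- minor 7th: B♭

C, E, G♯, B♭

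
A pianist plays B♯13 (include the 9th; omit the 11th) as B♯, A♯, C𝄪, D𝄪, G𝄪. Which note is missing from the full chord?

F𝄪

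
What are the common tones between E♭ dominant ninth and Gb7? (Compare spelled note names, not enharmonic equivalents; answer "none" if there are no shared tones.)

Bb Db

E♭ dominant ninth: Eb G Bb Db F
Gb7: Gb Bb Db Fb
Common to both → Bb, Db.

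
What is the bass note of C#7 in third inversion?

B

C#7 = C#–E#–G#–B. Third inversion → seventh in the bass = B.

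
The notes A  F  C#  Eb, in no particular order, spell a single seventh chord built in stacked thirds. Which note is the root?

F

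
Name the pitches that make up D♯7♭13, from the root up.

D♯7♭13: dominant seventh flat thirteen on D#.
D# — root
F## — major 3rd
A# — perfect 5th
C# — minor 7th
B — minor 13th

D# – F## – A# – C# – B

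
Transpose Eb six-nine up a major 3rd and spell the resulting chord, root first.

E-flat up a major 3rd → G. New chord: G six-nine.
- root: G
- major 3rd: B
- perfect 5th: D
- major 6th: E
- major 9th: A

G B D E A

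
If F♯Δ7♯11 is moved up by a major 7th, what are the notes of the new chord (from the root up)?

E#  G##  B#  D##  A##

Transposed root: F# → E# (major 7th up). So we spell E# major seventh sharp eleven:
root → E#
3rd (major 3rd) → G##
5th (perfect 5th) → B#
7th (major 7th) → D##
11th (augmented 11th) → A##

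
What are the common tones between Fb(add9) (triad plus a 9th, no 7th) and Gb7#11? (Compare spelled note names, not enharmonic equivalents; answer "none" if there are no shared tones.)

Fb, Gb

Fb(add9): Fb Ab Cb Gb
Gb7#11: Gb Bb Db Fb C
Common to both → Fb, Gb.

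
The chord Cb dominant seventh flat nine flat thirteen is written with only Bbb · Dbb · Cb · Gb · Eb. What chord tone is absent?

Abb

Cb dominant seventh flat nine flat thirteen = Cb, Eb, Gb, Bbb, Dbb, Abb. The voicing lacks the 13th (minor 13th), Abb.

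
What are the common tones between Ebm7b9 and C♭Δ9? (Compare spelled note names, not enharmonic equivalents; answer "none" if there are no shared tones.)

Ebm7b9: E♭ G♭ B♭ D♭ F♭
C♭Δ9: C♭ E♭ G♭ B♭ D♭
Common to both → E♭, G♭, B♭, D♭.

E♭, G♭, B♭, D♭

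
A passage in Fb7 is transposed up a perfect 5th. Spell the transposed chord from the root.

Cb, Eb, Gb, Bbb

Transposed root: Fb → Cb (perfect 5th up). So we spell Cb dominant seventh:
Root: Cb
Major 3rd (3rd): Eb
Perfect 5th (5th): Gb
Minor 7th (7th): Bbb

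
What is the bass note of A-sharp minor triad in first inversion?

C-sharp

A-sharp minor triad in root position is A-sharp–C-sharp–E-sharp.
First inversion places the third in the bass, which is C-sharp.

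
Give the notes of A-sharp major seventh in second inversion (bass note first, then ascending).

E#  G##  A#  C##

In root position, A-sharp major seventh is A#–C##–E#–G##.
Second inversion puts the fifth (E#) in the bass.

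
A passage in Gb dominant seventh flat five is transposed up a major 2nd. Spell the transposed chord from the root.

A major 2nd up from Gb is Ab, so the new chord is Ab dominant seventh flat five.
- root: Ab
- major 3rd: C
- diminished 5th: Ebb
- minor 7th: Gb

Ab  C  Ebb  Gb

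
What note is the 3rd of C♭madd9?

C♭madd9 is built on Cb; its 3rd is a minor 3rd above the root.
A third above C uses the letter E, and the minor 3rd above Cb is Ebb.

Ebb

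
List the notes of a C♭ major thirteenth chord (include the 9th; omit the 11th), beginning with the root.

Cb – Eb – Gb – Bb – Db – Ab

Root Cb, quality major thirteenth:
Root: Cb
Major 3rd (3rd): Eb
Perfect 5th (5th): Gb
Major 7th (7th): Bb
Major 9th (9th): Db
Major 13th (13th): Ab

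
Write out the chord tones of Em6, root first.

E G B C#

Root E, quality minor sixth:
E — root
G — minor 3rd
B — perfect 5th
C# — major 6th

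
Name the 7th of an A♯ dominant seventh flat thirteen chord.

G-sharp

A♯ dominant seventh flat thirteen is built on A-sharp; its 7th is a minor 7th above the root.
A seventh above A uses the letter G, and the minor 7th above A-sharp is G-sharp.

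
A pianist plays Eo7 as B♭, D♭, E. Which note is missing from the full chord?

G

The full Eo7 chord is E, G, B♭, D♭.
Comparing with the voicing, the minor 3rd (3rd) — G — is absent.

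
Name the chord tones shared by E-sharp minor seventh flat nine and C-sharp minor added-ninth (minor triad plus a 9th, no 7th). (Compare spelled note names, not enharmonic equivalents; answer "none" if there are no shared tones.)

G-sharp  D-sharp

E-sharp minor seventh flat nine = E-sharp, G-sharp, B-sharp, D-sharp, F-sharp.
C-sharp minor added-ninth = C-sharp, E, G-sharp, D-sharp.
Shared: G-sharp, D-sharp.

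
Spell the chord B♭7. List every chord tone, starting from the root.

Bb – D – F – Ab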